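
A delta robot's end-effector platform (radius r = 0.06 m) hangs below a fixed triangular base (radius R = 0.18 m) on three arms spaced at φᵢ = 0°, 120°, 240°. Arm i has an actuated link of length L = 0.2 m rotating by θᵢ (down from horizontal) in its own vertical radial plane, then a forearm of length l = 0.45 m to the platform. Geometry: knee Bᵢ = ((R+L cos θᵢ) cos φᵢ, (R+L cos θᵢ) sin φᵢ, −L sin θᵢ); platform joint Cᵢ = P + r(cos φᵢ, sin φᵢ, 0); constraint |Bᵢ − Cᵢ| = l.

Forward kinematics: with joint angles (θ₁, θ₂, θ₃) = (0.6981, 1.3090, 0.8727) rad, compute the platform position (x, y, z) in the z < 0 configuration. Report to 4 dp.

(0.0906, -0.0930, -0.5292)

φ1=0.0°: virtual centre (0.2732, 0.0000, -0.1286), radius l
O2 = (0.1718·cos120.0°, 0.1718·sin120.0°, -0.1932) = (-0.0859, 0.1488, -0.1932)
arm 3 at φ=240.0°: e+L cos θ3 = 0.2486;  O3 = (-0.1243, -0.2153, -0.1532)
eliminate P² terms by subtracting sphere 1 from 2 and 3
[-0.7182 0.2975 -0.1293]·P = -0.0243;  [-0.7950 -0.4305 -0.0493]·P = -0.0059
Cramer: x(z) = 0.0224-0.1289z;  y(z) = -0.0277+0.1234z
quadratic in z: (1.0318)z²+(0.3149)z+(-0.1223)=0, √Δ=0.7772 → z ∈ {-0.5292, 0.2240}; z = -0.5292 (taking z<0)
x = 0.0906, y = -0.0930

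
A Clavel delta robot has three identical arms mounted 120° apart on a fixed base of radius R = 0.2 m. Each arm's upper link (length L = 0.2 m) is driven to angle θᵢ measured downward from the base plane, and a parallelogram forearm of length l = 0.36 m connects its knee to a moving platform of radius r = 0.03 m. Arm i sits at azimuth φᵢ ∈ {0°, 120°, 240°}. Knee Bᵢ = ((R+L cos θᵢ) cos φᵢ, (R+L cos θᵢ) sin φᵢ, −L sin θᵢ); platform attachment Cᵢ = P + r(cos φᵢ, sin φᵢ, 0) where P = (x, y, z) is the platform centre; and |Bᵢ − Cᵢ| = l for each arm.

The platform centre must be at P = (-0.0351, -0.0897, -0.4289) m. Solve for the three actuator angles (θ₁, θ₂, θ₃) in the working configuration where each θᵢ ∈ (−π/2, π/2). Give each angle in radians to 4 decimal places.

θ₁ = 1.3089, θ₂ = 1.3963, θ₃ = 0.7853

arm 1 (φ=0.0°): x'=-0.0351, y'=-0.0897
  e−x'=0.2051;  (l²−L²−(e−x')²−y'²−z²)/2L = -0.3612
  γ=atan2(-0.4289,0.2051)=-1.1247;  ψ=arccos(-0.7597)=2.4336;  θ1=γ+ψ≈1.3089
φ2=120.0° → target in arm frame (-0.0601, 0.0752)
  A=0.2301, B=-0.4289, C=(l²−L²−A²−y'²−z²)/(2L)=-0.3824
  γ=atan2(-0.4289,0.2301)=-1.0783;  ψ=arccos(-0.7857)=2.4747;  θ2=γ+ψ≈1.3963
arm 3 (φ=240.0°): x'=0.0952, y'=0.0145
  A=0.0748, B=-0.4289, C=(l²−L²−A²−y'²−z²)/(2L)=-0.2504
  θ3 = atan2(B,A) + arccos(C/0.4354) = 0.7853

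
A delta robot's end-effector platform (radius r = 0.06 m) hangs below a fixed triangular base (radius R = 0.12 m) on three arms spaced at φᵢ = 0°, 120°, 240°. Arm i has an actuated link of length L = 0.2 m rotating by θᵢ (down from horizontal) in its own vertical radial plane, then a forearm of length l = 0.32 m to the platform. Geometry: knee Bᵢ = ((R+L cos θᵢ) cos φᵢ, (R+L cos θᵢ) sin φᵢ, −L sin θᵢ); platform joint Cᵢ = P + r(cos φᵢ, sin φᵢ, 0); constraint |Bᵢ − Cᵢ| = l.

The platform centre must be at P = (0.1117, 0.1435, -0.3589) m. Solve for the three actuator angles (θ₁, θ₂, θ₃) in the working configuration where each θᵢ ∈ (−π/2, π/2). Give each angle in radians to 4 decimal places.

rotate P by −φ1: (0.1117, 0.1435, -0.3589)
  A=-0.0517, B=-0.3589, C=(l²−L²−A²−y'²−z²)/(2L)=-0.2242
  √(A²+B²)=0.3626;  θ1 = -1.7139+2.2373 ≈ 0.5235
rotate P by −φ2: (0.0684, -0.1685, -0.3589)
  A=-0.0084, B=-0.3589, C=(l²−L²−A²−y'²−z²)/(2L)=-0.2372
  θ2 = atan2(B,A) + arccos(C/0.3590) = 0.6982
arm 3 (φ=240.0°): x'=-0.1801, y'=0.0250
  A cos θ + B sin θ = C:  0.2401·cos θ + -0.3589·sin θ = -0.3117
  γ=atan2(-0.3589,0.2401)=-0.9811;  ψ=arccos(-0.7219)=2.3773;  θ3=γ+ψ≈1.3962

θ₁ = 0.5235, θ₂ = 0.6982, θ₃ = 1.3962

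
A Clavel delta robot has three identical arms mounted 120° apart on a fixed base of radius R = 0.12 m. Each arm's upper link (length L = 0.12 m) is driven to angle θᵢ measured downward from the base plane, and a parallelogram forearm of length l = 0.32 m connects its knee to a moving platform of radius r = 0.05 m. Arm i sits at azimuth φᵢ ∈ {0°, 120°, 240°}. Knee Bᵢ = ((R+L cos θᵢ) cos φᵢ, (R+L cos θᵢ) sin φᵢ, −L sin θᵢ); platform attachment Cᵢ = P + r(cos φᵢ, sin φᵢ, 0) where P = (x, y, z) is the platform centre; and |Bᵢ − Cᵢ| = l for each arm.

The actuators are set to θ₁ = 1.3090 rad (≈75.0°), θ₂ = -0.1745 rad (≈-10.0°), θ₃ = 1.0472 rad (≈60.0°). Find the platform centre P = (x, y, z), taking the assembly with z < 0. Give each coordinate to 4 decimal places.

(-0.1256, 0.1357, -0.2964)

arm 1 at φ=0.0°: (R−r)+L cos θ1 = 0.1011;  S1 = (0.1011, 0.0000, -0.1159)
S2 = (0.1882·cos120.0°, 0.1882·sin120.0°, 0.0208) = (-0.0941, 0.1630, 0.0208)
S3 = (0.1300·cos240.0°, 0.1300·sin240.0°, -0.1039) = (-0.0650, -0.1126, -0.1039)
|S₂|²−|S₁|² = 0.0122;  |S₃|²−|S₁|² = 0.0041
[-0.3903 0.3259 0.2735]·P = 0.0122;  [-0.3321 -0.2252 0.0240]·P = 0.0041
Cramer: x(z) = -0.0207+0.3538z;  y(z) = 0.0126-0.4154z
quadratic in z: (1.2978)z²+(0.1352)z+(-0.0740)=0, √Δ=0.6342 → z ∈ {-0.2964, 0.1923}; z = -0.2964 (taking z<0)
x = -0.1256, y = 0.1357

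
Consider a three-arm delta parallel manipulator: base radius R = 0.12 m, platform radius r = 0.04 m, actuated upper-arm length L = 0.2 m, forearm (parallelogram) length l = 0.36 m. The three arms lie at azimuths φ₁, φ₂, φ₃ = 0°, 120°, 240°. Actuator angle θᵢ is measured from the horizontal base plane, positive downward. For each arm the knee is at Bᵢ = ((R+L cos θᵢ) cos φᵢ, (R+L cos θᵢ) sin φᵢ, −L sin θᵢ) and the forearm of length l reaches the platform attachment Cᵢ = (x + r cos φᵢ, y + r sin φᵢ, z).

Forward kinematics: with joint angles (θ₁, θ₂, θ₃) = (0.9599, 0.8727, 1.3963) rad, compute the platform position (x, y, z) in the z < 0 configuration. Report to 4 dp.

(0.0449, 0.1082, -0.4728)

φ1=0.0°: virtual centre (0.1947, 0.0000, -0.1638), radius l
φ2=120.0°: virtual centre (-0.1043, 0.1806, -0.1532), radius l
arm 3 at φ=240.0°: (R−r)+L cos θ3 = 0.1147;  O3 = (-0.0574, -0.0994, -0.1970)
eliminate P² terms by subtracting sphere 1 from 2 and 3
linear system: -0.5980x+0.3612y = 0.0022−0.0212z; -0.5042x+-0.1987y = -0.0128−-0.0663z
det = 0.3009;  x = 0.0139+-0.0655z,  y = 0.0291+-0.1672z
quadratic in z: (1.0323)z²+(0.3416)z+(-0.0692)=0, √Δ=0.6344 → z ∈ {-0.4728, 0.1418}; z = -0.4728 (taking z<0)
x = 0.0449, y = 0.1082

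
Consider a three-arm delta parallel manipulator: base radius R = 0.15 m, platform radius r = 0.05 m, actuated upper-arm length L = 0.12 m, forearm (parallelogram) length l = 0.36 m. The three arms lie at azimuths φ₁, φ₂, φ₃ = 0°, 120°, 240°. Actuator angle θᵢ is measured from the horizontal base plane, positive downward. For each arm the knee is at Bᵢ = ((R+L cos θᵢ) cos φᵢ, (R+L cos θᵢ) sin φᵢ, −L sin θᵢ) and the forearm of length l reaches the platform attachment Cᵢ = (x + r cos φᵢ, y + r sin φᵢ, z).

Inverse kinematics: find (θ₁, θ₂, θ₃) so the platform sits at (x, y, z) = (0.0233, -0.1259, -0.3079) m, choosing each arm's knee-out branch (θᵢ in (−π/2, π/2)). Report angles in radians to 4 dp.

θ₁ = 0.2617, θ₂ = 0.9597, θ₃ = -0.1749

φ1=0.0° → target in arm frame (0.0233, -0.1259)
  e−x'=0.0767;  (l²−L²−(e−x')²−y'²−z²)/2L = -0.0056
  θ1 = atan2(B,A) + arccos(C/0.3173) = 0.2617
arm 2 (φ=120.0°): x'=-0.1207, y'=0.0428
  A cos θ + B sin θ = C:  0.2207·cos θ + -0.3079·sin θ = -0.1256
  γ=atan2(-0.3079,0.2207)=-0.9489;  ψ=arccos(-0.3314)=1.9086;  θ2=γ+ψ≈0.9597
arm 3 (φ=240.0°): x'=0.0974, y'=0.0831
  A=0.0026, B=-0.3079, C=(l²−L²−A²−y'²−z²)/(2L)=0.0562
  γ=atan2(-0.3079,0.0026)=-1.5623;  ψ=arccos(0.1824)=1.3874;  θ3=γ+ψ≈-0.1749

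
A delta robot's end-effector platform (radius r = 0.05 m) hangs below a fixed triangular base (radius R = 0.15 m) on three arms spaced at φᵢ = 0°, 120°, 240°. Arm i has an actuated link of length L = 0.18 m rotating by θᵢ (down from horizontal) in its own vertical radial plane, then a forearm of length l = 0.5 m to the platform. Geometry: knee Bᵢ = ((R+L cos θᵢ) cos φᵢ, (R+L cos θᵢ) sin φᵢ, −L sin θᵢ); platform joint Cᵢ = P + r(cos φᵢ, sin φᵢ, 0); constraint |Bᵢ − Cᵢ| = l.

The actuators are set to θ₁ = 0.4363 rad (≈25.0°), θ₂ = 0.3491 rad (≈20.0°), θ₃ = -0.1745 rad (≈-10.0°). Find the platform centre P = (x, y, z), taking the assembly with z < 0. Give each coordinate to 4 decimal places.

φ1=0.0°: virtual centre (0.2631, 0.0000, -0.0761), radius l
centre 2 = (0.2691·cos120.0°, 0.2691·sin120.0°, -0.0616) = (-0.1346, 0.2331, -0.0616)
arm 3 at φ=240.0°: (R−r)+L cos θ3 = 0.2773;  centre 3 = (-0.1386, -0.2401, 0.0313)
|centre ₂|²−|centre ₁|² = 0.0012;  |centre ₃|²−|centre ₁|² = 0.0028
plane₁₂: -0.7954x+0.4662y+0.0290z = 0.0012
det = 0.7566;  x = -0.0025+0.1507z,  y = -0.0017+0.1949z
into |P−centre ₁|² = l²: 1.0607z² + 0.0714z + -0.1736 = 0;  Δ = 0.7418;  z = -0.4397 or 0.3723 → z<0 root = -0.4397
x = -0.0687, y = -0.0874

(-0.0687, -0.0874, -0.4397)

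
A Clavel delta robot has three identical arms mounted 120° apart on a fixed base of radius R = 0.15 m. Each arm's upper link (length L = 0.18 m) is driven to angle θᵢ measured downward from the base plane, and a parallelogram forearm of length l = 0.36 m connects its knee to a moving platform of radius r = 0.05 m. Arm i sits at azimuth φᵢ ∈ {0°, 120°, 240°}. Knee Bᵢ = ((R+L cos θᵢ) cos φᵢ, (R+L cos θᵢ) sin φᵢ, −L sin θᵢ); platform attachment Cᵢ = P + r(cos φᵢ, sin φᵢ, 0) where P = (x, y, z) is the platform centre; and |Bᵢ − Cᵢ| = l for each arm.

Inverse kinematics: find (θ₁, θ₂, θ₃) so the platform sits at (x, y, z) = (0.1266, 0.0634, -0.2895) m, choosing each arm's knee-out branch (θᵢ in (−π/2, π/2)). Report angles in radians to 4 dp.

rotate P by −φ1: (0.1266, 0.0634, -0.2895)
  A=-0.0266, B=-0.2895, C=(l²−L²−A²−y'²−z²)/(2L)=0.0241
  γ=atan2(-0.2895,-0.0266)=-1.6624;  ψ=arccos(0.0828)=1.4879;  θ1=γ+ψ≈-0.1745
rotate P by −φ2: (-0.0084, -0.1413, -0.2895)
  A=0.1084, B=-0.2895, C=(l²−L²−A²−y'²−z²)/(2L)=-0.0509
  γ=atan2(-0.2895,0.1084)=-1.2125;  ψ=arccos(-0.1648)=1.7363;  θ2=γ+ψ≈0.5238
φ3=240.0° → target in arm frame (-0.1182, 0.0779)
  e−x'=0.2182;  (l²−L²−(e−x')²−y'²−z²)/2L = -0.1119
  γ=atan2(-0.2895,0.2182)=-0.9249;  ψ=arccos(-0.3088)=1.8847;  θ3=γ+ψ≈0.9598

θ₁ = -0.1745, θ₂ = 0.5238, θ₃ = 0.9598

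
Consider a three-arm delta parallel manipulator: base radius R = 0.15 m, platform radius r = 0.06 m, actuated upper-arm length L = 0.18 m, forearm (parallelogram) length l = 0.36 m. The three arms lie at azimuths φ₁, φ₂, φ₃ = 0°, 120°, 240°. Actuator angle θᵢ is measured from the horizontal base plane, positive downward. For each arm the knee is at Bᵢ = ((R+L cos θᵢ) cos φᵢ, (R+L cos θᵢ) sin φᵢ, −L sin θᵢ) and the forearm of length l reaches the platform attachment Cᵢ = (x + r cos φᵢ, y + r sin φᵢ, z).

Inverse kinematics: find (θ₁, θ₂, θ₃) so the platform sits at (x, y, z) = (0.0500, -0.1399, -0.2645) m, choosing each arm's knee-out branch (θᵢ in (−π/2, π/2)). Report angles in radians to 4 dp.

φ1=0.0° → target in arm frame (0.0500, -0.1399)
  e−x'=0.0400;  (l²−L²−(e−x')²−y'²−z²)/2L = 0.0169
  √(A²+B²)=0.2675;  θ1 = -1.4207+1.5077 ≈ 0.0870
φ2=120.0° → target in arm frame (-0.1462, 0.0266)
  e−x'=0.2362;  (l²−L²−(e−x')²−y'²−z²)/2L = -0.0812
  γ=atan2(-0.2645,0.2362)=-0.8419;  ψ=arccos(-0.2291)=1.8019;  θ2=γ+ψ≈0.9600
rotate P by −φ3: (0.0962, 0.1133, -0.2645)
  A=-0.0062, B=-0.2645, C=(l²−L²−A²−y'²−z²)/(2L)=0.0399
  √(A²+B²)=0.2646;  θ3 = -1.5941+1.4193 ≈ -0.1748

θ₁ = 0.0870, θ₂ = 0.9600, θ₃ = -0.1748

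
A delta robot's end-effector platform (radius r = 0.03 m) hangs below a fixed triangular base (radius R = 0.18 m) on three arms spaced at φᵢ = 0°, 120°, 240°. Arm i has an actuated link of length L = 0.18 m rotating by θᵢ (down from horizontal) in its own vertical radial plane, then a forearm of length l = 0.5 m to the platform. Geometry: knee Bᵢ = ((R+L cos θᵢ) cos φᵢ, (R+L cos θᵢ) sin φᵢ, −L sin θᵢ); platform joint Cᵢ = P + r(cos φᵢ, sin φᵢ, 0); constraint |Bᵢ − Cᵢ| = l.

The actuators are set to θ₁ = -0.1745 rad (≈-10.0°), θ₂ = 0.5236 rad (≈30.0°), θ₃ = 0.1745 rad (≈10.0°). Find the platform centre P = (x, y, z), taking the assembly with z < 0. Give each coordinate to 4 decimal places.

(0.0800, -0.0503, -0.4004)

φ1=0.0°: virtual centre (0.3273, 0.0000, 0.0313), radius l
φ2=120.0°: virtual centre (-0.1529, 0.2649, -0.0900), radius l
arm 3 at φ=240.0°: ρ3 = 0.3273;  S3 = (-0.1636, -0.2834, -0.0313)
eliminate P² terms by subtracting sphere 1 from 2 and 3
linear system: -0.9604x+0.5298y = -0.0064−-0.2425z; -0.9818x+-0.5668y = 0.0000−-0.1250z
det = 1.0646;  x = 0.0034+-0.1913z,  y = -0.0059+0.1109z
quadratic in z: (1.0489)z²+(0.0601)z+(-0.1441)=0, √Δ=0.7799 → z ∈ {-0.4004, 0.3431}; z = -0.4004 (taking z<0)
x = 0.0800, y = -0.0503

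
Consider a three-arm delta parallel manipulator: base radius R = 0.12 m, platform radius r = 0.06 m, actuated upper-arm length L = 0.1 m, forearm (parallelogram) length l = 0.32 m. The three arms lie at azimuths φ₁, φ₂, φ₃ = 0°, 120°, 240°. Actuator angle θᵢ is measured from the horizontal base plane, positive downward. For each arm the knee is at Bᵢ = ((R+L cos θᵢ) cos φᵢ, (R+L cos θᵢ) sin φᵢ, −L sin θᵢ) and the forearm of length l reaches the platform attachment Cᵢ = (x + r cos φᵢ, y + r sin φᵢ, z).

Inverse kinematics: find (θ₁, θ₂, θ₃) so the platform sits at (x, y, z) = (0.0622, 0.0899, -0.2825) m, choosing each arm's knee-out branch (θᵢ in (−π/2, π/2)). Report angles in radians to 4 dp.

θ₁ = -0.0876, θ₂ = -0.0001, θ₃ = 0.7850

φ1=0.0° → target in arm frame (0.0622, 0.0899)
  e−x'=-0.0022;  (l²−L²−(e−x')²−y'²−z²)/2L = 0.0225
  θ1 = atan2(B,A) + arccos(C/0.2825) = -0.0876
arm 2 (φ=120.0°): x'=0.0468, y'=-0.0988
  A=0.0132, B=-0.2825, C=(l²−L²−A²−y'²−z²)/(2L)=0.0133
  γ=atan2(-0.2825,0.0132)=-1.5239;  ψ=arccos(0.0469)=1.5239;  θ2=γ+ψ≈-0.0001
rotate P by −φ3: (-0.1090, 0.0089, -0.2825)
  A=0.1690, B=-0.2825, C=(l²−L²−A²−y'²−z²)/(2L)=-0.0802
  θ3 = atan2(B,A) + arccos(C/0.3292) = 0.7850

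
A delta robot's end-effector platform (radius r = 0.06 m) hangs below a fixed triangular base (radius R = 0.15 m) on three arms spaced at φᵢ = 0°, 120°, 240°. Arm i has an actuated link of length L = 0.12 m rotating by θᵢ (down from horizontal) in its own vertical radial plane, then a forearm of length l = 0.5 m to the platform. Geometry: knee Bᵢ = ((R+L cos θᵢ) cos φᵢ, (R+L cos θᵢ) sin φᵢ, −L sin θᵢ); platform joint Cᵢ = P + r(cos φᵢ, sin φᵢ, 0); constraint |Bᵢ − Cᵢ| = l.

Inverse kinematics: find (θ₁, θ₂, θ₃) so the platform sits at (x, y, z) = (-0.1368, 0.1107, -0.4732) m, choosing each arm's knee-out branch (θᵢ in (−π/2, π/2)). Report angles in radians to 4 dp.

rotate P by −φ1: (-0.1368, 0.1107, -0.4732)
  A cos θ + B sin θ = C:  0.2268·cos θ + -0.4732·sin θ = -0.2167
  θ1 = atan2(B,A) + arccos(C/0.5247) = 0.8727
φ2=120.0° → target in arm frame (0.1643, 0.0631)
  e−x'=-0.0743;  (l²−L²−(e−x')²−y'²−z²)/2L = 0.0091
  √(A²+B²)=0.4790;  θ2 = -1.7265+1.5518 ≈ -0.1747
arm 3 (φ=240.0°): x'=-0.0275, y'=-0.1738
  A cos θ + B sin θ = C:  0.1175·cos θ + -0.4732·sin θ = -0.1347
  γ=atan2(-0.4732,0.1175)=-1.3275;  ψ=arccos(-0.2763)=1.8507;  θ3=γ+ψ≈0.5233

θ₁ = 0.8727, θ₂ = -0.1747, θ₃ = 0.5233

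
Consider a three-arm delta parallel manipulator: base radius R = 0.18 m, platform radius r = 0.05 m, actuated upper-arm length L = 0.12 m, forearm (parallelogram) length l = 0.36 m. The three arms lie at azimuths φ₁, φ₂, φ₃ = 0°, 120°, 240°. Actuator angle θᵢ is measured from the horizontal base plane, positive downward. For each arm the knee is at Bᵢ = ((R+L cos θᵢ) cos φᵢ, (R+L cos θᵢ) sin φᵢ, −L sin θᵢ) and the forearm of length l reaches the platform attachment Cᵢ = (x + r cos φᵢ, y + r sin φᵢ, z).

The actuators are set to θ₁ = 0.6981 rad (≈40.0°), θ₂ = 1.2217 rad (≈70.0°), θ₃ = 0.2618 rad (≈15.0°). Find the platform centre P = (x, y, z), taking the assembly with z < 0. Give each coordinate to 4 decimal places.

(0.0104, -0.1068, -0.3481)

arm 1 at φ=0.0°: e+L cos θ1 = 0.2219;  S1 = (0.2219, 0.0000, -0.0771)
φ2=120.0°: virtual centre (-0.0855, 0.1481, -0.1128), radius l
φ3=240.0°: virtual centre (-0.1230, -0.2130, -0.0311), radius l
|S₂|²−|S₁|² = -0.0132;  |S₃|²−|S₁|² = 0.0062
plane₁₂: -0.6149x+0.2963y+-0.0713z = -0.0132
det = 0.4663;  x = 0.0081+-0.0065z,  y = -0.0278+0.2269z
quadratic in z: (1.0515)z²+(0.1444)z+(-0.0772)=0, √Δ=0.5877 → z ∈ {-0.3481, 0.2108}; z = -0.3481 (taking z<0)
x = 0.0104, y = -0.1068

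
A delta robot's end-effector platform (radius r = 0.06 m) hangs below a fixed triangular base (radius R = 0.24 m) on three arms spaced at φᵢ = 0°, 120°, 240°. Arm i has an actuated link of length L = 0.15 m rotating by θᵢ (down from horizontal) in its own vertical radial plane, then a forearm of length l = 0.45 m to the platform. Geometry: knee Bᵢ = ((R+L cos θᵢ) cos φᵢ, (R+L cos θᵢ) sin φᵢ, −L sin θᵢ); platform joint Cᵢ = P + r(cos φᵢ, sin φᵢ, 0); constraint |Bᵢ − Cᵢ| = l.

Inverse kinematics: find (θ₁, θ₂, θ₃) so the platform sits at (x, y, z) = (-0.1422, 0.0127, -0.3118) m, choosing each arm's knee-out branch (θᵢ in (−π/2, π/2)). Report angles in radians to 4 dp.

φ1=0.0° → target in arm frame (-0.1422, 0.0127)
  A cos θ + B sin θ = C:  0.3222·cos θ + -0.3118·sin θ = -0.0706
  γ=atan2(-0.3118,0.3222)=-0.7690;  ψ=arccos(-0.1576)=1.7290;  θ1=γ+ψ≈0.9600
φ2=120.0° → target in arm frame (0.0821, 0.1168)
  e−x'=0.0979;  (l²−L²−(e−x')²−y'²−z²)/2L = 0.1985
  θ2 = atan2(B,A) + arccos(C/0.3268) = -0.3486
φ3=240.0° → target in arm frame (0.0601, -0.1295)
  A cos θ + B sin θ = C:  0.1199·cos θ + -0.3118·sin θ = 0.1721
  γ=atan2(-0.3118,0.1199)=-1.2037;  ψ=arccos(0.5152)=1.0295;  θ3=γ+ψ≈-0.1742

θ₁ = 0.9600, θ₂ = -0.3486, θ₃ = -0.1742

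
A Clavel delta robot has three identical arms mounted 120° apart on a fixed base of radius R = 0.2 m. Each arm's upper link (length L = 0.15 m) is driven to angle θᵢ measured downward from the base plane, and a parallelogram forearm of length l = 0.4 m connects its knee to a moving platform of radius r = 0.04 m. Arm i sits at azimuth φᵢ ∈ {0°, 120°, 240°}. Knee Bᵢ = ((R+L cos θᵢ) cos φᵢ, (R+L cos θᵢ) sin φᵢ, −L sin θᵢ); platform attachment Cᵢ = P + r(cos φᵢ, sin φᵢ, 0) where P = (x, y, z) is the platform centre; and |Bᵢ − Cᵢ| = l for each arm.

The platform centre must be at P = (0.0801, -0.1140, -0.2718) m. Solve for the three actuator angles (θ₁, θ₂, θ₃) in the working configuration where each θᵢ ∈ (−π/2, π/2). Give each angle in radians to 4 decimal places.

θ₁ = -0.2616, θ₂ = 1.0472, θ₃ = -0.0873

arm 1 (φ=0.0°): x'=0.0801, y'=-0.1140
  e−x'=0.0799;  (l²−L²−(e−x')²−y'²−z²)/2L = 0.1475
  θ1 = atan2(B,A) + arccos(C/0.2833) = -0.2616
φ2=120.0° → target in arm frame (-0.1388, -0.0124)
  e−x'=0.2988;  (l²−L²−(e−x')²−y'²−z²)/2L = -0.0860
  θ2 = atan2(B,A) + arccos(C/0.4039) = 1.0472
rotate P by −φ3: (0.0587, 0.1264, -0.2718)
  A=0.1013, B=-0.2718, C=(l²−L²−A²−y'²−z²)/(2L)=0.1246
  √(A²+B²)=0.2901;  θ3 = -1.2140+1.1267 ≈ -0.0873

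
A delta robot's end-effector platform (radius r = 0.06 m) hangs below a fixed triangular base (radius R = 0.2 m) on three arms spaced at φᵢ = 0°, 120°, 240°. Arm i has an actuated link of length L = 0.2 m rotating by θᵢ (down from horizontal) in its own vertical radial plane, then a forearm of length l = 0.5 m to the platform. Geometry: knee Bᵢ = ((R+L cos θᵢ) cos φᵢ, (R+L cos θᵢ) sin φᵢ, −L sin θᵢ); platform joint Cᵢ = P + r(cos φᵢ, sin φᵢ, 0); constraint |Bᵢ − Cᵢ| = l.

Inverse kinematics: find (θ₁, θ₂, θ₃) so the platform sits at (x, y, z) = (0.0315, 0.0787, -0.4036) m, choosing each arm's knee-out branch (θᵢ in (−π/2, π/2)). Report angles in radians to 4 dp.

θ₁ = 0.0874, θ₂ = 0.0003, θ₃ = 0.5237

arm 1 (φ=0.0°): x'=0.0315, y'=0.0787
  A cos θ + B sin θ = C:  0.1085·cos θ + -0.4036·sin θ = 0.0729
  √(A²+B²)=0.4179;  θ1 = -1.3082+1.3956 ≈ 0.0874
rotate P by −φ2: (0.0524, -0.0666, -0.4036)
  A cos θ + B sin θ = C:  0.0876·cos θ + -0.4036·sin θ = 0.0875
  θ2 = atan2(B,A) + arccos(C/0.4130) = 0.0003
arm 3 (φ=240.0°): x'=-0.0839, y'=-0.0121
  A cos θ + B sin θ = C:  0.2239·cos θ + -0.4036·sin θ = -0.0079
  θ3 = atan2(B,A) + arccos(C/0.4615) = 0.5237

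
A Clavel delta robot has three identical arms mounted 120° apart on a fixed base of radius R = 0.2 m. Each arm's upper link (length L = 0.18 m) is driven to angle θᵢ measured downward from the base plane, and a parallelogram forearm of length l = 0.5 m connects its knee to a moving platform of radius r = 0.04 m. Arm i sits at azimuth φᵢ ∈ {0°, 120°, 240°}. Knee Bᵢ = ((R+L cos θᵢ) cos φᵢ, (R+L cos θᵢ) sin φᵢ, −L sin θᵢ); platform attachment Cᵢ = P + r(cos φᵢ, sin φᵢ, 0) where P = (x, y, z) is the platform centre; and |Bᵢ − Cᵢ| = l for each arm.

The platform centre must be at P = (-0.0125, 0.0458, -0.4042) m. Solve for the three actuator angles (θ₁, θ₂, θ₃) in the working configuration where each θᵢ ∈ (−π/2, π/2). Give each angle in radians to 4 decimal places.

φ1=0.0° → target in arm frame (-0.0125, 0.0458)
  A=0.1725, B=-0.4042, C=(l²−L²−A²−y'²−z²)/(2L)=0.0621
  γ=atan2(-0.4042,0.1725)=-1.1674;  ψ=arccos(0.1414)=1.4289;  θ1=γ+ψ≈0.2615
φ2=120.0° → target in arm frame (0.0459, -0.0121)
  A cos θ + B sin θ = C:  0.1141·cos θ + -0.4042·sin θ = 0.1141
  θ2 = atan2(B,A) + arccos(C/0.4200) = 0.0001
rotate P by −φ3: (-0.0334, -0.0337, -0.4042)
  e−x'=0.1934;  (l²−L²−(e−x')²−y'²−z²)/2L = 0.0435
  √(A²+B²)=0.4481;  θ3 = -1.1245+1.4735 ≈ 0.3490

θ₁ = 0.2615, θ₂ = 0.0001, θ₃ = 0.3490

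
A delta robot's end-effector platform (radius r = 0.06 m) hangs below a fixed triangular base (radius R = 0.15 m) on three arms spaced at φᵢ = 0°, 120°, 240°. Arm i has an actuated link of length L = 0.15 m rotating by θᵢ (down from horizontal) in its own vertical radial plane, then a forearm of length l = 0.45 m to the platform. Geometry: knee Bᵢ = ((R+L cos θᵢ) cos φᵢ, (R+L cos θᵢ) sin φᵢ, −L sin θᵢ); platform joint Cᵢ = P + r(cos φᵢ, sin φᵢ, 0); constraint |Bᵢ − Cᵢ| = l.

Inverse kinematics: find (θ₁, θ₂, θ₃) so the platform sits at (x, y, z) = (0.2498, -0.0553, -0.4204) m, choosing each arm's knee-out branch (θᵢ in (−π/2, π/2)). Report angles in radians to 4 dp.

θ₁ = -0.1744, θ₂ = 1.3088, θ₃ = 1.0470

φ1=0.0° → target in arm frame (0.2498, -0.0553)
  A=-0.1598, B=-0.4204, C=(l²−L²−A²−y'²−z²)/(2L)=-0.0844
  θ1 = atan2(B,A) + arccos(C/0.4497) = -0.1744
rotate P by −φ2: (-0.1728, -0.1887, -0.4204)
  A=0.2628, B=-0.4204, C=(l²−L²−A²−y'²−z²)/(2L)=-0.3380
  θ2 = atan2(B,A) + arccos(C/0.4958) = 1.3088
arm 3 (φ=240.0°): x'=-0.0770, y'=0.2440
  A cos θ + B sin θ = C:  0.1670·cos θ + -0.4204·sin θ = -0.2805
  θ3 = atan2(B,A) + arccos(C/0.4524) = 1.0470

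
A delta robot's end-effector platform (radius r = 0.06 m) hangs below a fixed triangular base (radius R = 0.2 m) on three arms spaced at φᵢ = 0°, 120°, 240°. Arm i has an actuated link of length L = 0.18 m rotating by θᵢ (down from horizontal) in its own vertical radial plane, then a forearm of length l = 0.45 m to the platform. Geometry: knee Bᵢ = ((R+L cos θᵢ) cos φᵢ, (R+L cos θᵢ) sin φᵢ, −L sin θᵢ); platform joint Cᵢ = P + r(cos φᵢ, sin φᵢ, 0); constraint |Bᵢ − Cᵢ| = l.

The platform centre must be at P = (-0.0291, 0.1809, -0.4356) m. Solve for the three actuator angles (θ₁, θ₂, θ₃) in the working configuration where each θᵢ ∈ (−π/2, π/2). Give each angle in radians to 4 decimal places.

θ₁ = 0.8725, θ₂ = 0.0874, θ₃ = 1.2216

arm 1 (φ=0.0°): x'=-0.0291, y'=0.1809
  A cos θ + B sin θ = C:  0.1691·cos θ + -0.4356·sin θ = -0.2249
  γ=atan2(-0.4356,0.1691)=-1.2005;  ψ=arccos(-0.4813)=2.0730;  θ1=γ+ψ≈0.8725
rotate P by −φ2: (0.1712, -0.0652, -0.4356)
  A cos θ + B sin θ = C:  -0.0312·cos θ + -0.4356·sin θ = -0.0691
  γ=atan2(-0.4356,-0.0312)=-1.6423;  ψ=arccos(-0.1582)=1.7297;  θ2=γ+ψ≈0.0874
rotate P by −φ3: (-0.1421, -0.1157, -0.4356)
  A cos θ + B sin θ = C:  0.2821·cos θ + -0.4356·sin θ = -0.3128
  γ=atan2(-0.4356,0.2821)=-0.9961;  ψ=arccos(-0.6027)=2.2177;  θ3=γ+ψ≈1.2216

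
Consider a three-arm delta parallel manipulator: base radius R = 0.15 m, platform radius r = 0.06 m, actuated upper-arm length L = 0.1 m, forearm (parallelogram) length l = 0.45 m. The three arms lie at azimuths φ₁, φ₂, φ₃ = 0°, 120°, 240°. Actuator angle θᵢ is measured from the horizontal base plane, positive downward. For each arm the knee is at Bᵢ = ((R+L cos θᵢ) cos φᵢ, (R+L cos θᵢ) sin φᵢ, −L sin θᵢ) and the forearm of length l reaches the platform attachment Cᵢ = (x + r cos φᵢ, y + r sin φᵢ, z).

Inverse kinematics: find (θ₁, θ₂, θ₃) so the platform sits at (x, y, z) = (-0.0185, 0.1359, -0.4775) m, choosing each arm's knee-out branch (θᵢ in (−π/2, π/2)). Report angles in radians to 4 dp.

θ₁ = 0.9594, θ₂ = 0.3486, θ₃ = 1.3084

rotate P by −φ1: (-0.0185, 0.1359, -0.4775)
  A cos θ + B sin θ = C:  0.1085·cos θ + -0.4775·sin θ = -0.3287
  γ=atan2(-0.4775,0.1085)=-1.3474;  ψ=arccos(-0.6713)=2.3068;  θ1=γ+ψ≈0.9594
arm 2 (φ=120.0°): x'=0.1269, y'=-0.0519
  A cos θ + B sin θ = C:  -0.0369·cos θ + -0.4775·sin θ = -0.1978
  √(A²+B²)=0.4789;  θ2 = -1.6480+1.9966 ≈ 0.3486
arm 3 (φ=240.0°): x'=-0.1084, y'=-0.0840
  e−x'=0.1984;  (l²−L²−(e−x')²−y'²−z²)/2L = -0.4097
  γ=atan2(-0.4775,0.1984)=-1.1769;  ψ=arccos(-0.7923)=2.4853;  θ3=γ+ψ≈1.3084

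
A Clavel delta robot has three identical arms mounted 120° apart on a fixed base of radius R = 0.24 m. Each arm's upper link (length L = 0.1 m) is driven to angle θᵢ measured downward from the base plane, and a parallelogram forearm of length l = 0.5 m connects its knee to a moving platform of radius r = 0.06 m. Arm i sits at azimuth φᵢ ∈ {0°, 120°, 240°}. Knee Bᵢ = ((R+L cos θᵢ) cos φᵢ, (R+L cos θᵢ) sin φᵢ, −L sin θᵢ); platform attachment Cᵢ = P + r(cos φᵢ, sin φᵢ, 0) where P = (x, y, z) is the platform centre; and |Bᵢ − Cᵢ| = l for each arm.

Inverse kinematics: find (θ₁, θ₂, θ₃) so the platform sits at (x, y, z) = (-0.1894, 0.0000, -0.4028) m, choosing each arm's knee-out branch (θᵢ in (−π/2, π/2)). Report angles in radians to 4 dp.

arm 1 (φ=0.0°): x'=-0.1894, y'=0.0000
  e−x'=0.3694;  (l²−L²−(e−x')²−y'²−z²)/2L = -0.2935
  √(A²+B²)=0.5465;  θ1 = -0.8286+2.1377 ≈ 1.3091
arm 2 (φ=120.0°): x'=0.0947, y'=0.1640
  A cos θ + B sin θ = C:  0.0853·cos θ + -0.4028·sin θ = 0.2179
  θ2 = atan2(B,A) + arccos(C/0.4117) = -0.3489
rotate P by −φ3: (0.0947, -0.1640, -0.4028)
  A cos θ + B sin θ = C:  0.0853·cos θ + -0.4028·sin θ = 0.2179
  γ=atan2(-0.4028,0.0853)=-1.3621;  ψ=arccos(0.5291)=1.0132;  θ3=γ+ψ≈-0.3489

θ₁ = 1.3091, θ₂ = -0.3489, θ₃ = -0.3489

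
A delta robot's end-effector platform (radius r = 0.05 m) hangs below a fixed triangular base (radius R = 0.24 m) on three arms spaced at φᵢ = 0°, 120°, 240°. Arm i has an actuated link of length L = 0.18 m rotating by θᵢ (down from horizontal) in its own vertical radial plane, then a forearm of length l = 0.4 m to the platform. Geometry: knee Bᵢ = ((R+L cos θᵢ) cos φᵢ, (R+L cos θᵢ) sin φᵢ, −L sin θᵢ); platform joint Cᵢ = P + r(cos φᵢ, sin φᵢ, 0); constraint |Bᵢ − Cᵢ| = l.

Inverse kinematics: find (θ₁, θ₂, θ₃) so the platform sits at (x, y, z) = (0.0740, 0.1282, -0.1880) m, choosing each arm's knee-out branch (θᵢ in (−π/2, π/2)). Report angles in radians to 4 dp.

θ₁ = -0.3486, θ₂ = -0.3489, θ₃ = 1.2219

arm 1 (φ=0.0°): x'=0.0740, y'=0.1282
  A cos θ + B sin θ = C:  0.1160·cos θ + -0.1880·sin θ = 0.1732
  γ=atan2(-0.1880,0.1160)=-1.0180;  ψ=arccos(0.7842)=0.6694;  θ1=γ+ψ≈-0.3486
φ2=120.0° → target in arm frame (0.0740, -0.1282)
  A cos θ + B sin θ = C:  0.1160·cos θ + -0.1880·sin θ = 0.1733
  √(A²+B²)=0.2209;  θ2 = -1.0180+0.6691 ≈ -0.3489
φ3=240.0° → target in arm frame (-0.1480, 0.0000)
  A=0.3380, B=-0.1880, C=(l²−L²−A²−y'²−z²)/(2L)=-0.0611
  θ3 = atan2(B,A) + arccos(C/0.3868) = 1.2219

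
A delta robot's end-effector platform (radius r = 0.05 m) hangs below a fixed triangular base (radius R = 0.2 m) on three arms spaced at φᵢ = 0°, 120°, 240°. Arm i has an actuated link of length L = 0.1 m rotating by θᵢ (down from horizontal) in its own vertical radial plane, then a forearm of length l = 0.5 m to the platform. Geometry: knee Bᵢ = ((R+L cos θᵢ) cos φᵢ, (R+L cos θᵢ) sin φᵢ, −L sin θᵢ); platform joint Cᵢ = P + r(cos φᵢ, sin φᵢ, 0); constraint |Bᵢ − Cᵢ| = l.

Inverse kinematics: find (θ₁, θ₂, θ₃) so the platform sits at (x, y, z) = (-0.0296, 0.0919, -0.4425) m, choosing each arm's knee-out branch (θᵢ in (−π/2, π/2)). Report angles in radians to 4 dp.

φ1=0.0° → target in arm frame (-0.0296, 0.0919)
  A=0.1796, B=-0.4425, C=(l²−L²−A²−y'²−z²)/(2L)=0.0175
  γ=atan2(-0.4425,0.1796)=-1.1852;  ψ=arccos(0.0366)=1.5342;  θ1=γ+ψ≈0.3490
rotate P by −φ2: (0.0944, -0.0203, -0.4425)
  A cos θ + B sin θ = C:  0.0556·cos θ + -0.4425·sin θ = 0.2034
  θ2 = atan2(B,A) + arccos(C/0.4460) = -0.3487
φ3=240.0° → target in arm frame (-0.0648, -0.0716)
  e−x'=0.2148;  (l²−L²−(e−x')²−y'²−z²)/2L = -0.0353
  θ3 = atan2(B,A) + arccos(C/0.4919) = 0.5238

θ₁ = 0.3490, θ₂ = -0.3487, θ₃ = 0.5238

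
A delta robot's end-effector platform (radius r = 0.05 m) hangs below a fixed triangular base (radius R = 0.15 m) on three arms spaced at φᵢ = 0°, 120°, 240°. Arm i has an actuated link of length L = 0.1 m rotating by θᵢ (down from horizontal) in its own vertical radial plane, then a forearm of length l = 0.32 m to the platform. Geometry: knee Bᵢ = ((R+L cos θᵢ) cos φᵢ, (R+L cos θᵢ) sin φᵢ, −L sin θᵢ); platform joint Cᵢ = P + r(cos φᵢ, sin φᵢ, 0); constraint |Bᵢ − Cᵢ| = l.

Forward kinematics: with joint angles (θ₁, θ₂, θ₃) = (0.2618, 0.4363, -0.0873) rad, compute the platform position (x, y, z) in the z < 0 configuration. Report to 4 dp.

φ1=0.0°: virtual centre (0.1966, 0.0000, -0.0259), radius l
centre 2 = (0.1906·cos120.0°, 0.1906·sin120.0°, -0.0423) = (-0.0953, 0.1651, -0.0423)
arm 3 at φ=240.0°: (R−r)+L cos θ3 = 0.1996;  centre 3 = (-0.0998, -0.1729, 0.0087)
subtract pairs → two planes through P
linear system: -0.5838x+0.3302y = -0.0012−-0.0328z; -0.5928x+-0.3458y = 0.0006−0.0692z
det = 0.3976;  x = 0.0005+0.0290z,  y = -0.0027+0.1505z
quadratic in z: (1.0235)z²+(0.0396)z+(-0.0633)=0, √Δ=0.5105 → z ∈ {-0.2688, 0.2301}; z = -0.2688 (taking z<0)
x = -0.0073, y = -0.0431

(-0.0073, -0.0431, -0.2688)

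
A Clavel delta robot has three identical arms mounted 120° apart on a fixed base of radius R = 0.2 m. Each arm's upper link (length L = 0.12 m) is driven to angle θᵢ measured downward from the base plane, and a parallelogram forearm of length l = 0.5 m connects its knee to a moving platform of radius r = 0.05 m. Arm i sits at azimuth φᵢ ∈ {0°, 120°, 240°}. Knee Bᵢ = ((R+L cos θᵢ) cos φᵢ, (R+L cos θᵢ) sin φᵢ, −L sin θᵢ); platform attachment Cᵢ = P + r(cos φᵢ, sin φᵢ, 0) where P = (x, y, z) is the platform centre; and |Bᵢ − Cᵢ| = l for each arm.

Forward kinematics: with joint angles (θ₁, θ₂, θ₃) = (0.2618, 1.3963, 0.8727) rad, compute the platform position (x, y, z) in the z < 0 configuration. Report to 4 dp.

(0.1353, -0.0742, -0.5080)

O1 = (0.2659·cos0.0°, 0.2659·sin0.0°, -0.0311) = (0.2659, 0.0000, -0.0311)
O2 = (0.1708·cos120.0°, 0.1708·sin120.0°, -0.1182) = (-0.0854, 0.1479, -0.1182)
arm 3 at φ=240.0°: (R−r)+L cos θ3 = 0.2271;  O3 = (-0.1136, -0.1967, -0.0919)
eliminate P² terms by subtracting sphere 1 from 2 and 3
[-0.7027 0.2959 -0.1742]·P = -0.0285;  [-0.7590 -0.3934 -0.1217]·P = -0.0116
det = 0.5010;  x = 0.0293+-0.2087z,  y = -0.0269+0.0932z
sphere 1 gives Az²+Bz+C=0 with A=1.0523, B=0.1559, C=-0.1923;  B²−4AC=0.8337;  roots -0.5080, 0.3598;  negative root z = -0.5080
x = 0.1353, y = -0.0742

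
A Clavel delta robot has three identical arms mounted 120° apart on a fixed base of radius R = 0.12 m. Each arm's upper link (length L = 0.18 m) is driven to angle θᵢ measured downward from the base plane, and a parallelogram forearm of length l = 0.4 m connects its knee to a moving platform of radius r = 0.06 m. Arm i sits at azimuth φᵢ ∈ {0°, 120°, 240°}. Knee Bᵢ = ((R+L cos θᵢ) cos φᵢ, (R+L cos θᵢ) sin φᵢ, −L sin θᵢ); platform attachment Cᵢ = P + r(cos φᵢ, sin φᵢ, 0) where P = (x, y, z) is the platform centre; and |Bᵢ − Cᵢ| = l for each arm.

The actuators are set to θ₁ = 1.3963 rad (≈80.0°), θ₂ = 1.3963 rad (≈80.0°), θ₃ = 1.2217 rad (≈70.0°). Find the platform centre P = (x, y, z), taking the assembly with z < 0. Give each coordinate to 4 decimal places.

(-0.0191, -0.0330, -0.5603)

arm 1 at φ=0.0°: e+L cos θ1 = 0.0913;  S1 = (0.0913, 0.0000, -0.1773)
S2 = (0.0913·cos120.0°, 0.0913·sin120.0°, -0.1773) = (-0.0456, 0.0790, -0.1773)
S3 = (0.1216·cos240.0°, 0.1216·sin240.0°, -0.1691) = (-0.0608, -0.1053, -0.1691)
eliminate P² terms by subtracting sphere 1 from 2 and 3
plane₁₂: -0.2738x+0.1580y+0.0000z = 0.0000
det = 0.1057;  x = -0.0054+0.0243z,  y = -0.0094+0.0421z
into |P−S₁|² = l²: 1.0024z² + 0.3490z + -0.1191 = 0;  Δ = 0.5995;  z = -0.5603 or 0.2121 → z<0 root = -0.5603
x = -0.0191, y = -0.0330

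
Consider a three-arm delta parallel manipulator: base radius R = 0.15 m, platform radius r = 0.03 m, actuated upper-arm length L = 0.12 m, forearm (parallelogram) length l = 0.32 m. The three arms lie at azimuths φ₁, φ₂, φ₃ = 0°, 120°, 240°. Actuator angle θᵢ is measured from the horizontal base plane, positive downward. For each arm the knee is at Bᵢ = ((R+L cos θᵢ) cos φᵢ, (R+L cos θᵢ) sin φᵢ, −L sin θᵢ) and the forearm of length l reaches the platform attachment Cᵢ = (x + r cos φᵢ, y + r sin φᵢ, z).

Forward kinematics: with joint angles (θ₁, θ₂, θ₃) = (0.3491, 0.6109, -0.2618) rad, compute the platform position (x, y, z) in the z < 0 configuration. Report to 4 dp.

φ1=0.0°: virtual centre (0.2328, 0.0000, -0.0410), radius l
arm 2 at φ=120.0°: e+L cos θ2 = 0.2183;  centre 2 = (-0.1091, 0.1890, -0.0688)
arm 3 at φ=240.0°: e+L cos θ3 = 0.2359;  centre 3 = (-0.1180, -0.2043, 0.0311)
subtract pairs → two planes through P
[-0.6838 0.3781 -0.0556]·P = -0.0035;  [-0.7014 -0.4086 0.1442]·P = 0.0008
Cramer: x(z) = 0.0021+0.0584z;  y(z) = -0.0054+0.2526z
quadratic in z: (1.0672)z²+(0.0524)z+(-0.0475)=0, √Δ=0.4532 → z ∈ {-0.2369, 0.1878}; z = -0.2369 (taking z<0)
x = -0.0118, y = -0.0653

(-0.0118, -0.0653, -0.2369)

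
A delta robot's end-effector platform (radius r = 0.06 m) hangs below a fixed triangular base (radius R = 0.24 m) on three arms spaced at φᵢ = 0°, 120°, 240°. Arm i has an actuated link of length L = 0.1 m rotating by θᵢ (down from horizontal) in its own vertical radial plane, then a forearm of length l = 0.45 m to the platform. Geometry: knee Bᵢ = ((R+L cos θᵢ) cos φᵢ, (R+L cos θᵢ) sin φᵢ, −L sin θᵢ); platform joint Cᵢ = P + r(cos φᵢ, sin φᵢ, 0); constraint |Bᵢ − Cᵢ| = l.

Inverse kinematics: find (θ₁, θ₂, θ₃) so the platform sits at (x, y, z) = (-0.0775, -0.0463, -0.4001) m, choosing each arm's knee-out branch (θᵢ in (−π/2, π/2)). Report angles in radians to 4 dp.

arm 1 (φ=0.0°): x'=-0.0775, y'=-0.0463
  A cos θ + B sin θ = C:  0.2575·cos θ + -0.4001·sin θ = -0.1801
  √(A²+B²)=0.4758;  θ1 = -0.9989+1.9591 ≈ 0.9602
φ2=120.0° → target in arm frame (-0.0013, 0.0903)
  A cos θ + B sin θ = C:  0.1813·cos θ + -0.4001·sin θ = -0.0431
  γ=atan2(-0.4001,0.1813)=-1.1452;  ψ=arccos(-0.0981)=1.6690;  θ2=γ+ψ≈0.5238
arm 3 (φ=240.0°): x'=0.0788, y'=-0.0440
  A=0.1012, B=-0.4001, C=(l²−L²−A²−y'²−z²)/(2L)=0.1013
  √(A²+B²)=0.4127;  θ3 = -1.3232+1.3229 ≈ -0.0003

θ₁ = 0.9602, θ₂ = 0.5238, θ₃ = -0.0003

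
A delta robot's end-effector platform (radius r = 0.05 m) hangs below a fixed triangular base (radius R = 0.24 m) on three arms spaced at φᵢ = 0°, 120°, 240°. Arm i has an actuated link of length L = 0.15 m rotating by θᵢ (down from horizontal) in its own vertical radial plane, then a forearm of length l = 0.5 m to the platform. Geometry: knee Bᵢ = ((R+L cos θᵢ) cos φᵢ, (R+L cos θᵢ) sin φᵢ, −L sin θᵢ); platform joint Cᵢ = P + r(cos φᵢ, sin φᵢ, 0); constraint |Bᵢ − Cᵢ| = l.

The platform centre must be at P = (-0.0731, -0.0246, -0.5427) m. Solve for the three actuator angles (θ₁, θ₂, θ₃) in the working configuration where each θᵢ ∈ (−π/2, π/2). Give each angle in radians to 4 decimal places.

arm 1 (φ=0.0°): x'=-0.0731, y'=-0.0246
  A=0.2631, B=-0.5427, C=(l²−L²−A²−y'²−z²)/(2L)=-0.4562
  √(A²+B²)=0.6031;  θ1 = -1.1194+2.4285 ≈ 1.3091
φ2=120.0° → target in arm frame (0.0152, 0.0756)
  e−x'=0.1748;  (l²−L²−(e−x')²−y'²−z²)/2L = -0.3443
  θ2 = atan2(B,A) + arccos(C/0.5701) = 0.9598
arm 3 (φ=240.0°): x'=0.0579, y'=-0.0510
  e−x'=0.1321;  (l²−L²−(e−x')²−y'²−z²)/2L = -0.2903
  γ=atan2(-0.5427,0.1321)=-1.3319;  ψ=arccos(-0.5197)=2.1173;  θ3=γ+ψ≈0.7854

θ₁ = 1.3091, θ₂ = 0.9598, θ₃ = 0.7854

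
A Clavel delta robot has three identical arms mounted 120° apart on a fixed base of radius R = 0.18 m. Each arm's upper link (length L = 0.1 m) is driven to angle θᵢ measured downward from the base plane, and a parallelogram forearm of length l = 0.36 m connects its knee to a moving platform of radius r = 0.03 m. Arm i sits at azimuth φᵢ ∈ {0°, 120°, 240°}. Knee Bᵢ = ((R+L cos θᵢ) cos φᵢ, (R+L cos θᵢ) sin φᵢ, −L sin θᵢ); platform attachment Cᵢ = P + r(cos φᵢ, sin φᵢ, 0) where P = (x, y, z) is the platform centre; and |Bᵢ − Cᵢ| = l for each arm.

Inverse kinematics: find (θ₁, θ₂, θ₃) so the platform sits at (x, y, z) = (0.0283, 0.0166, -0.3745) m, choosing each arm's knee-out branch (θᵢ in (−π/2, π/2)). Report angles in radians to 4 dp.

θ₁ = 0.7852, θ₂ = 0.9597, θ₃ = 1.1343

rotate P by −φ1: (0.0283, 0.0166, -0.3745)
  e−x'=0.1217;  (l²−L²−(e−x')²−y'²−z²)/2L = -0.1787
  γ=atan2(-0.3745,0.1217)=-1.2566;  ψ=arccos(-0.4538)=2.0418;  θ1=γ+ψ≈0.7852
arm 2 (φ=120.0°): x'=0.0002, y'=-0.0328
  A=0.1498, B=-0.3745, C=(l²−L²−A²−y'²−z²)/(2L)=-0.2208
  γ=atan2(-0.3745,0.1498)=-1.1903;  ψ=arccos(-0.5474)=2.1501;  θ2=γ+ψ≈0.9597
φ3=240.0° → target in arm frame (-0.0285, 0.0162)
  A cos θ + B sin θ = C:  0.1785·cos θ + -0.3745·sin θ = -0.2639
  θ3 = atan2(B,A) + arccos(C/0.4149) = 1.1343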